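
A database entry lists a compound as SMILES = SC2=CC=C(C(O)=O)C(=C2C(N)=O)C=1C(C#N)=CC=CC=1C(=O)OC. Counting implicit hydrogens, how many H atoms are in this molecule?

12

Walk through each heavy atom and fill implicit hydrogens from standard valence (C 4, N 3, O 2, S 2, halogen 1):
  atom 1: S, bond orders sum to 1 (valence 2) → 1 H
  atom 2: C, bond orders sum to 4 (valence 4) → 0 H
  atom 3: C, bond orders sum to 3 (valence 4) → 1 H
  atom 4: C, bond orders sum to 3 (valence 4) → 1 H
  atom 5: C, bond orders sum to 4 (valence 4) → 0 H
  atom 6: C, bond orders sum to 4 (valence 4) → 0 H
  atom 7: O, bond orders sum to 1 (valence 2) → 1 H
  atom 8: O, bond orders sum to 2 (valence 2) → 0 H
  atom 9: C, bond orders sum to 4 (valence 4) → 0 H
  atom 10: C, bond orders sum to 4 (valence 4) → 0 H
  atom 11: C, bond orders sum to 4 (valence 4) → 0 H
  atom 12: N, bond orders sum to 1 (valence 3) → 2 H
  atom 13: O, bond orders sum to 2 (valence 2) → 0 H
  atom 14: C, bond orders sum to 4 (valence 4) → 0 H
  atom 15: C, bond orders sum to 4 (valence 4) → 0 H
  atom 16: C, bond orders sum to 4 (valence 4) → 0 H
  atom 17: N, bond orders sum to 3 (valence 3) → 0 H
  atom 18: C, bond orders sum to 3 (valence 4) → 1 H
  atom 19: C, bond orders sum to 3 (valence 4) → 1 H
  atom 20: C, bond orders sum to 3 (valence 4) → 1 H
  atom 21: C, bond orders sum to 4 (valence 4) → 0 H
  atom 22: C, bond orders sum to 4 (valence 4) → 0 H
  atom 23: O, bond orders sum to 2 (valence 2) → 0 H
  atom 24: O, bond orders sum to 2 (valence 2) → 0 H
  atom 25: C, bond orders sum to 1 (valence 4) → 3 H
Total hydrogens: 12.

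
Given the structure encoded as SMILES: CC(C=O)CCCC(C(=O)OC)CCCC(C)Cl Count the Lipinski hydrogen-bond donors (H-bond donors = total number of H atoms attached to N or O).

0

Donors: find every N or O and count the H atoms it carries.
  atom 4 (O): bond orders sum to 2 → 0 H
  atom 10 (O): bond orders sum to 2 → 0 H
  atom 11 (O): bond orders sum to 2 → 0 H
Lipinski HBD = 0.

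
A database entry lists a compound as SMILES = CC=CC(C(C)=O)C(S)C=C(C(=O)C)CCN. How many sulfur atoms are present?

Scan the SMILES for S atoms (remember two-letter symbols like Cl and Br are single atoms).
Sulfur count: 1.

1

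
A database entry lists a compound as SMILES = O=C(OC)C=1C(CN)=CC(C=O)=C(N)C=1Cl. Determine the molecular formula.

C10H11ClN2O3

Walk through each heavy atom and fill implicit hydrogens from standard valence (C 4, N 3, O 2, S 2, halogen 1):
  atom 1: O, bond orders sum to 2 (valence 2) → 0 H
  atom 2: C, bond orders sum to 4 (valence 4) → 0 H
  atom 3: O, bond orders sum to 2 (valence 2) → 0 H
  atom 4: C, bond orders sum to 1 (valence 4) → 3 H
  atom 5: C, bond orders sum to 4 (valence 4) → 0 H
  atom 6: C, bond orders sum to 4 (valence 4) → 0 H
  atom 7: C, bond orders sum to 2 (valence 4) → 2 H
  atom 8: N, bond orders sum to 1 (valence 3) → 2 H
  atom 9: C, bond orders sum to 3 (valence 4) → 1 H
  atom 10: C, bond orders sum to 4 (valence 4) → 0 H
  atom 11: C, bond orders sum to 3 (valence 4) → 1 H
  atom 12: O, bond orders sum to 2 (valence 2) → 0 H
  atom 13: C, bond orders sum to 4 (valence 4) → 0 H
  atom 14: N, bond orders sum to 1 (valence 3) → 2 H
  atom 15: C, bond orders sum to 4 (valence 4) → 0 H
  atom 16: Cl (halogen, monovalent) → 0 H
Totals → C:10, H:11, Cl:1, N:2, O:3.
In Hill order: C10H11ClN2O3.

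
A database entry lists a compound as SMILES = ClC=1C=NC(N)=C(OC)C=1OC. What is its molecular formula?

Walk through each heavy atom and fill implicit hydrogens from standard valence (C 4, N 3, O 2, S 2, halogen 1):
  atom 1: Cl (halogen, monovalent) → 0 H
  atom 2: C, bond orders sum to 4 (valence 4) → 0 H
  atom 3: C, bond orders sum to 3 (valence 4) → 1 H
  atom 4: N, bond orders sum to 3 (valence 3) → 0 H
  atom 5: C, bond orders sum to 4 (valence 4) → 0 H
  atom 6: N, bond orders sum to 1 (valence 3) → 2 H
  atom 7: C, bond orders sum to 4 (valence 4) → 0 H
  atom 8: O, bond orders sum to 2 (valence 2) → 0 H
  atom 9: C, bond orders sum to 1 (valence 4) → 3 H
  atom 10: C, bond orders sum to 4 (valence 4) → 0 H
  atom 11: O, bond orders sum to 2 (valence 2) → 0 H
  atom 12: C, bond orders sum to 1 (valence 4) → 3 H
Totals → C:7, H:9, Cl:1, N:2, O:2.
In Hill order: C7H9ClN2O2.

C7H9ClN2O2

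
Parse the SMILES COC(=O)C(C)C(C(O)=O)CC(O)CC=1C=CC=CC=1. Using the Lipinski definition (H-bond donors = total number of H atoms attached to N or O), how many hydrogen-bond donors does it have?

Donors: find every N or O and count the H atoms it carries.
  atom 2 (O): bond orders sum to 2 → 0 H
  atom 4 (O): bond orders sum to 2 → 0 H
  atom 9 (O): bond orders sum to 1 → 1 H
  atom 10 (O): bond orders sum to 2 → 0 H
  atom 13 (O): bond orders sum to 1 → 1 H
Lipinski HBD = 2.

2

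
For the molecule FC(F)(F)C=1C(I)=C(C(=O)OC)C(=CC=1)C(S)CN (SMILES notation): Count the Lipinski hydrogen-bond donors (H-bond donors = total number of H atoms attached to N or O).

Donors: find every N or O and count the H atoms it carries.
  atom 10 (O): bond orders sum to 2 → 0 H
  atom 11 (O): bond orders sum to 2 → 0 H
  atom 19 (N): bond orders sum to 1 → 2 H
Lipinski HBD = 2.

2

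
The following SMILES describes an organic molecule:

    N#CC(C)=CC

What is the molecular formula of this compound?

C5H7N

Walk through each heavy atom and fill implicit hydrogens from standard valence (C 4, N 3, O 2, S 2, halogen 1):
  atom 1: N, bond orders sum to 3 (valence 3) → 0 H
  atom 2: C, bond orders sum to 4 (valence 4) → 0 H
  atom 3: C, bond orders sum to 4 (valence 4) → 0 H
  atom 4: C, bond orders sum to 1 (valence 4) → 3 H
  atom 5: C, bond orders sum to 3 (valence 4) → 1 H
  atom 6: C, bond orders sum to 1 (valence 4) → 3 H
Totals → C:5, H:7, N:1.
In Hill order: C5H7N.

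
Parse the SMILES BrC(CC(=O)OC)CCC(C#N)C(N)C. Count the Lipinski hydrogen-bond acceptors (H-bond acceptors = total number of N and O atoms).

N atoms: 2; O atoms: 2.
Lipinski HBA = 2 + 2 = 4.

4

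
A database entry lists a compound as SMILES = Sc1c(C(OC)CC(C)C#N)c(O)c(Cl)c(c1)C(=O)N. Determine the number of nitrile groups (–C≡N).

The nitrile motif appears at heavy-atom position 10 in the SMILES.
Other groups present: 1 amide, 1 ether, 1 hydroxyl, 1 thiol.
Nitrile count: 1.

1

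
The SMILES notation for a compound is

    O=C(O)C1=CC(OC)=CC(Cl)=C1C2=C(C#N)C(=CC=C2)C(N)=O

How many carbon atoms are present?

Count every carbon token in the SMILES (each C, including those in ring-closure positions and inside branches).
Carbon count: 16.

16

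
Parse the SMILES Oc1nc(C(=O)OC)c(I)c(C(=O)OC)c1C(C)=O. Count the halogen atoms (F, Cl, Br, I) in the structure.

Halogen atoms appear at heavy-atom position 10 (1×I).
Other groups present: 2 ester, 1 hydroxyl, 1 ketone.
Halogen count: 1.

1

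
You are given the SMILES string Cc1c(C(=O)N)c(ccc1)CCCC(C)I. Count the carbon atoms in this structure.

13

Count every carbon token in the SMILES (each C, including those in ring-closure positions and inside branches).
Carbon count: 13.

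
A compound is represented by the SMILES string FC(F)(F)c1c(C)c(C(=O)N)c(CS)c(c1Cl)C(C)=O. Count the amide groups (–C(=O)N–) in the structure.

The amide motif appears at heavy-atom position 9 in the SMILES.
Other groups present: 1 ketone, 1 thiol.
Amide count: 1.

1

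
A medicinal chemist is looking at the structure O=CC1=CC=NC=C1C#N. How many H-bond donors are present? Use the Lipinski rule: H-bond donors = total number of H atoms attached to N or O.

Donors: find every N or O and count the H atoms it carries.
  atom 1 (O): bond orders sum to 2 → 0 H
  atom 6 (N): bond orders sum to 3 → 0 H
  atom 10 (N): bond orders sum to 3 → 0 H
Lipinski HBD = 0.

0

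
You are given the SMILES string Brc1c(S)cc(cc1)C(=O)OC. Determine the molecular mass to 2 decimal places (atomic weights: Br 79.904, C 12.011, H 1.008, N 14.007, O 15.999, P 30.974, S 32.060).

247.11 g/mol

First, the molecular formula is C8H7BrO2S (counting implicit H from valence).
  Br: 1 × 79.904 = 79.904
  C: 8 × 12.011 = 96.088
  H: 7 × 1.008 = 7.056
  O: 2 × 15.999 = 31.998
  S: 1 × 32.060 = 32.060
Sum: 1×79.904 + 8×12.011 + 7×1.008 + 2×15.999 + 1×32.060 = 247.106 → 247.11 g/mol.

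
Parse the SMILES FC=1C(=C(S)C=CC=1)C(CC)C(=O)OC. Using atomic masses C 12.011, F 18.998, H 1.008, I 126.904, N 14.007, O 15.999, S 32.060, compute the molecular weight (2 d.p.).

228.28 g/mol

First, the molecular formula is C11H13FO2S (counting implicit H from valence).
  C: 11 × 12.011 = 132.121
  F: 1 × 18.998 = 18.998
  H: 13 × 1.008 = 13.104
  O: 2 × 15.999 = 31.998
  S: 1 × 32.060 = 32.060
Sum: 11×12.011 + 1×18.998 + 13×1.008 + 2×15.999 + 1×32.060 = 228.281 → 228.28 g/mol.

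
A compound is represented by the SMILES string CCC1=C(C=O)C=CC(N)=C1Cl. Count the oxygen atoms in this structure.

1

Scan the SMILES for O atoms (remember two-letter symbols like Cl and Br are single atoms).
Oxygen count: 1.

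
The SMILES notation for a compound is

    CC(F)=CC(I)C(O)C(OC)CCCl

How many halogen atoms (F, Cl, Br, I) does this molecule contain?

3

Halogen atoms appear at heavy-atom positions 3, 6, 14 (1×Cl, 1×F, 1×I).
Other groups present: 1 alkene, 1 ether, 1 hydroxyl.
Halogen count: 3.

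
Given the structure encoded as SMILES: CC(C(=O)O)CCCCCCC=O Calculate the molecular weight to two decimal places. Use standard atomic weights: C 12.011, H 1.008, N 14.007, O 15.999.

First, the molecular formula is C10H18O3 (counting implicit H from valence).
  C: 10 × 12.011 = 120.110
  H: 18 × 1.008 = 18.144
  O: 3 × 15.999 = 47.997
Sum: 10×12.011 + 18×1.008 + 3×15.999 = 186.251 → 186.25 g/mol.

186.25 g/mol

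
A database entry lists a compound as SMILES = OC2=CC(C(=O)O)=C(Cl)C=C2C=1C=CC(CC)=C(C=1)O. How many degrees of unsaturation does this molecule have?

Degree of unsaturation = (number of rings) + (number of π bonds).
Ring closures in the SMILES: 2.
π bonds: 7 double bonds (each 1 DoU) → 7 DoU from unsaturation.
Total DoU = 2 + 7 = 9.

9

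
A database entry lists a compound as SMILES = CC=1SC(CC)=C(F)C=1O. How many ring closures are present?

1

In SMILES, each pair of matching ring-closure digits denotes one ring-closing bond; the number of such bonds equals the number of independent rings.
Ring-closure bonds here: 1.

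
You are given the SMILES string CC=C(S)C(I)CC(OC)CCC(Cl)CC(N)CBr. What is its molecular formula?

Walk through each heavy atom and fill implicit hydrogens from standard valence (C 4, N 3, O 2, S 2, halogen 1):
  atom 1: C, bond orders sum to 1 (valence 4) → 3 H
  atom 2: C, bond orders sum to 3 (valence 4) → 1 H
  atom 3: C, bond orders sum to 4 (valence 4) → 0 H
  atom 4: S, bond orders sum to 1 (valence 2) → 1 H
  atom 5: C, bond orders sum to 3 (valence 4) → 1 H
  atom 6: I (halogen, monovalent) → 0 H
  atom 7: C, bond orders sum to 2 (valence 4) → 2 H
  atom 8: C, bond orders sum to 3 (valence 4) → 1 H
  atom 9: O, bond orders sum to 2 (valence 2) → 0 H
  atom 10: C, bond orders sum to 1 (valence 4) → 3 H
  atom 11: C, bond orders sum to 2 (valence 4) → 2 H
  atom 12: C, bond orders sum to 2 (valence 4) → 2 H
  atom 13: C, bond orders sum to 3 (valence 4) → 1 H
  atom 14: Cl (halogen, monovalent) → 0 H
  atom 15: C, bond orders sum to 2 (valence 4) → 2 H
  atom 16: C, bond orders sum to 3 (valence 4) → 1 H
  atom 17: N, bond orders sum to 1 (valence 3) → 2 H
  atom 18: C, bond orders sum to 2 (valence 4) → 2 H
  atom 19: Br (halogen, monovalent) → 0 H
Totals → C:13, H:24, Br:1, Cl:1, I:1, N:1, O:1, S:1.

C13H24BrClINOS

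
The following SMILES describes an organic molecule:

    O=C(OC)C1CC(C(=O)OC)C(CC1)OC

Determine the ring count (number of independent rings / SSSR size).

In SMILES, each pair of matching ring-closure digits denotes one ring-closing bond; the number of such bonds equals the number of independent rings.
Ring-closure bonds here: 1.

1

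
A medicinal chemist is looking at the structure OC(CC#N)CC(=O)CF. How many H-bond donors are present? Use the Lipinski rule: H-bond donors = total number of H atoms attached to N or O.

Donors: find every N or O and count the H atoms it carries.
  atom 1 (O): bond orders sum to 1 → 1 H
  atom 5 (N): bond orders sum to 3 → 0 H
  atom 8 (O): bond orders sum to 2 → 0 H
Lipinski HBD = 1.

1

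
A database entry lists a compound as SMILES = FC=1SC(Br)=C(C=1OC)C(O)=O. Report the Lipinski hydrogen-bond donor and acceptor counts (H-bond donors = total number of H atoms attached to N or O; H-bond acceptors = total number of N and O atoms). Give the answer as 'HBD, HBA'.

1, 3

Donors: find every N or O and count the H atoms it carries.
  atom 8 (O): bond orders sum to 2 → 0 H
  atom 11 (O): bond orders sum to 1 → 1 H
  atom 12 (O): bond orders sum to 2 → 0 H
Lipinski HBD = 1.
Acceptors: N atoms = 0, O atoms = 3 → HBA = 3.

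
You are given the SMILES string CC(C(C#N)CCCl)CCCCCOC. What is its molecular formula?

C12H22ClNO

Walk through each heavy atom and fill implicit hydrogens from standard valence (C 4, N 3, O 2, S 2, halogen 1):
  atom 1: C, bond orders sum to 1 (valence 4) → 3 H
  atom 2: C, bond orders sum to 3 (valence 4) → 1 H
  atom 3: C, bond orders sum to 3 (valence 4) → 1 H
  atom 4: C, bond orders sum to 4 (valence 4) → 0 H
  atom 5: N, bond orders sum to 3 (valence 3) → 0 H
  atom 6: C, bond orders sum to 2 (valence 4) → 2 H
  atom 7: C, bond orders sum to 2 (valence 4) → 2 H
  atom 8: Cl (halogen, monovalent) → 0 H
  atom 9: C, bond orders sum to 2 (valence 4) → 2 H
  atom 10: C, bond orders sum to 2 (valence 4) → 2 H
  atom 11: C, bond orders sum to 2 (valence 4) → 2 H
  atom 12: C, bond orders sum to 2 (valence 4) → 2 H
  atom 13: C, bond orders sum to 2 (valence 4) → 2 H
  atom 14: O, bond orders sum to 2 (valence 2) → 0 H
  atom 15: C, bond orders sum to 1 (valence 4) → 3 H
Totals → C:12, H:22, Cl:1, N:1, O:1.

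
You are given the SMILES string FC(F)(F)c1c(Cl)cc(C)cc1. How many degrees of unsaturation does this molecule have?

Molecular formula: C8H6ClF3.
DoU = (2C + 2 + N − H − X) / 2, where X is the halogen count and O/S are ignored.
    = (2·8 + 2 + 0 − 6 − 4) / 2 = 8 / 2 = 4.

4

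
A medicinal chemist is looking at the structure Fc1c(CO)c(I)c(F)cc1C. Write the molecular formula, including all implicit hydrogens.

Walk through each heavy atom and fill implicit hydrogens from standard valence (C 4, N 3, O 2, S 2, halogen 1); for lowercase aromatic atoms, an aromatic c carries 1 H when it has two neighbours and 0 H with three, and aromatic n carries 0 H:
  atom 1: F (halogen, monovalent) → 0 H
  atom 2: aromatic c, 3 neighbours → 0 H
  atom 3: aromatic c, 3 neighbours → 0 H
  atom 4: C, bond orders sum to 2 (valence 4) → 2 H
  atom 5: O, bond orders sum to 1 (valence 2) → 1 H
  atom 6: aromatic c, 3 neighbours → 0 H
  atom 7: I (halogen, monovalent) → 0 H
  atom 8: aromatic c, 3 neighbours → 0 H
  atom 9: F (halogen, monovalent) → 0 H
  atom 10: aromatic c, 2 neighbours → 1 H
  atom 11: aromatic c, 3 neighbours → 0 H
  atom 12: C, bond orders sum to 1 (valence 4) → 3 H
Totals → C:8, H:7, F:2, I:1, O:1.

C8H7F2IO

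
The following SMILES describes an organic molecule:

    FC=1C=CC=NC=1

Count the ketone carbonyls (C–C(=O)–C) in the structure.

Scan the SMILES for the ketone motif — none present.

0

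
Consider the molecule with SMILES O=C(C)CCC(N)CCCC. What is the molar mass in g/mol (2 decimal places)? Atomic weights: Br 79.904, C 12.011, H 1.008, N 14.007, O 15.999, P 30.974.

First, the molecular formula is C9H19NO (counting implicit H from valence).
  C: 9 × 12.011 = 108.099
  H: 19 × 1.008 = 19.152
  N: 1 × 14.007 = 14.007
  O: 1 × 15.999 = 15.999
Sum: 9×12.011 + 19×1.008 + 1×14.007 + 1×15.999 = 157.257 → 157.26 g/mol.

157.26 g/mol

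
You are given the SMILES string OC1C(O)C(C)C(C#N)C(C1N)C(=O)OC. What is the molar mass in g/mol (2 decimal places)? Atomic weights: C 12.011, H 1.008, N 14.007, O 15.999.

228.25 g/mol

First, the molecular formula is C10H16N2O4 (counting implicit H from valence).
  C: 10 × 12.011 = 120.110
  H: 16 × 1.008 = 16.128
  N: 2 × 14.007 = 28.014
  O: 4 × 15.999 = 63.996
Sum: 10×12.011 + 16×1.008 + 2×14.007 + 4×15.999 = 228.248 → 228.25 g/mol.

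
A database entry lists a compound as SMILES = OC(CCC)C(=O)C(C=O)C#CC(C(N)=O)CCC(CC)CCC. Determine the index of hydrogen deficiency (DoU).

Molecular formula: C19H31NO4.
DoU = (2C + 2 + N − H − X) / 2, where X is the halogen count and O/S are ignored.
    = (2·19 + 2 + 1 − 31 − 0) / 2 = 10 / 2 = 5.

5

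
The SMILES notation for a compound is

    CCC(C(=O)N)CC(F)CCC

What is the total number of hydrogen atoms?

Walk through each heavy atom and fill implicit hydrogens from standard valence (C 4, N 3, O 2, S 2, halogen 1):
  atom 1: C, bond orders sum to 1 (valence 4) → 3 H
  atom 2: C, bond orders sum to 2 (valence 4) → 2 H
  atom 3: C, bond orders sum to 3 (valence 4) → 1 H
  atom 4: C, bond orders sum to 4 (valence 4) → 0 H
  atom 5: O, bond orders sum to 2 (valence 2) → 0 H
  atom 6: N, bond orders sum to 1 (valence 3) → 2 H
  atom 7: C, bond orders sum to 2 (valence 4) → 2 H
  atom 8: C, bond orders sum to 3 (valence 4) → 1 H
  atom 9: F (halogen, monovalent) → 0 H
  atom 10: C, bond orders sum to 2 (valence 4) → 2 H
  atom 11: C, bond orders sum to 2 (valence 4) → 2 H
  atom 12: C, bond orders sum to 1 (valence 4) → 3 H
Total hydrogens: 18.

18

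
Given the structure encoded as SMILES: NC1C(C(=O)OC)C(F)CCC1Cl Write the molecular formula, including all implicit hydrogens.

C8H13ClFNO2

Walk through each heavy atom and fill implicit hydrogens from standard valence (C 4, N 3, O 2, S 2, halogen 1):
  atom 1: N, bond orders sum to 1 (valence 3) → 2 H
  atom 2: C, bond orders sum to 3 (valence 4) → 1 H
  atom 3: C, bond orders sum to 3 (valence 4) → 1 H
  atom 4: C, bond orders sum to 4 (valence 4) → 0 H
  atom 5: O, bond orders sum to 2 (valence 2) → 0 H
  atom 6: O, bond orders sum to 2 (valence 2) → 0 H
  atom 7: C, bond orders sum to 1 (valence 4) → 3 H
  atom 8: C, bond orders sum to 3 (valence 4) → 1 H
  atom 9: F (halogen, monovalent) → 0 H
  atom 10: C, bond orders sum to 2 (valence 4) → 2 H
  atom 11: C, bond orders sum to 2 (valence 4) → 2 H
  atom 12: C, bond orders sum to 3 (valence 4) → 1 H
  atom 13: Cl (halogen, monovalent) → 0 H
Totals → C:8, H:13, Cl:1, F:1, N:1, O:2.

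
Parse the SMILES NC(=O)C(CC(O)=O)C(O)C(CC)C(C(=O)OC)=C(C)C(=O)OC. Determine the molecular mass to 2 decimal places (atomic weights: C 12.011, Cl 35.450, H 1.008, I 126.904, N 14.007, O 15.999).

345.35 g/mol

First, the molecular formula is C15H23NO8 (counting implicit H from valence).
  C: 15 × 12.011 = 180.165
  H: 23 × 1.008 = 23.184
  N: 1 × 14.007 = 14.007
  O: 8 × 15.999 = 127.992
Sum: 15×12.011 + 23×1.008 + 1×14.007 + 8×15.999 = 345.348 → 345.35 g/mol.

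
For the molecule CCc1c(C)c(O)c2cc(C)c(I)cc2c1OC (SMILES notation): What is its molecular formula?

C15H17IO2

Walk through each heavy atom and fill implicit hydrogens from standard valence (C 4, N 3, O 2, S 2, halogen 1); for lowercase aromatic atoms, an aromatic c carries 1 H when it has two neighbours and 0 H with three, and aromatic n carries 0 H:
  atom 1: C, bond orders sum to 1 (valence 4) → 3 H
  atom 2: C, bond orders sum to 2 (valence 4) → 2 H
  atom 3: aromatic c, 3 neighbours → 0 H
  atom 4: aromatic c, 3 neighbours → 0 H
  atom 5: C, bond orders sum to 1 (valence 4) → 3 H
  atom 6: aromatic c, 3 neighbours → 0 H
  atom 7: O, bond orders sum to 1 (valence 2) → 1 H
  atom 8: aromatic c, 3 neighbours → 0 H
  atom 9: aromatic c, 2 neighbours → 1 H
  atom 10: aromatic c, 3 neighbours → 0 H
  atom 11: C, bond orders sum to 1 (valence 4) → 3 H
  atom 12: aromatic c, 3 neighbours → 0 H
  atom 13: I (halogen, monovalent) → 0 H
  atom 14: aromatic c, 2 neighbours → 1 H
  atom 15: aromatic c, 3 neighbours → 0 H
  atom 16: aromatic c, 3 neighbours → 0 H
  atom 17: O, bond orders sum to 2 (valence 2) → 0 H
  atom 18: C, bond orders sum to 1 (valence 4) → 3 H
Totals → C:15, H:17, I:1, O:2.
In Hill order: C15H17IO2.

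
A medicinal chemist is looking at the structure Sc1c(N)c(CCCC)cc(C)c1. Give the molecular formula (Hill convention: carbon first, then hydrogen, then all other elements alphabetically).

C11H17NS

Walk through each heavy atom and fill implicit hydrogens from standard valence (C 4, N 3, O 2, S 2, halogen 1); for lowercase aromatic atoms, an aromatic c carries 1 H when it has two neighbours and 0 H with three, and aromatic n carries 0 H:
  atom 1: S, bond orders sum to 1 (valence 2) → 1 H
  atom 2: aromatic c, 3 neighbours → 0 H
  atom 3: aromatic c, 3 neighbours → 0 H
  atom 4: N, bond orders sum to 1 (valence 3) → 2 H
  atom 5: aromatic c, 3 neighbours → 0 H
  atom 6: C, bond orders sum to 2 (valence 4) → 2 H
  atom 7: C, bond orders sum to 2 (valence 4) → 2 H
  atom 8: C, bond orders sum to 2 (valence 4) → 2 H
  atom 9: C, bond orders sum to 1 (valence 4) → 3 H
  atom 10: aromatic c, 2 neighbours → 1 H
  atom 11: aromatic c, 3 neighbours → 0 H
  atom 12: C, bond orders sum to 1 (valence 4) → 3 H
  atom 13: aromatic c, 2 neighbours → 1 H
Totals → C:11, H:17, N:1, S:1.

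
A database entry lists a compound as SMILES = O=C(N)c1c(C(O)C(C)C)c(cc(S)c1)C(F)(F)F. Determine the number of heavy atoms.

19

Every atom symbol written in the SMILES (organic subset) is one heavy atom; implicit H are not written.
Heavy atoms by element → C:12, F:3, N:1, O:2, S:1.
Total: 19.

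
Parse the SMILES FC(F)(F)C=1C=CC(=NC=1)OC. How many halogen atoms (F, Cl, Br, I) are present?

3

Halogen atoms appear at heavy-atom positions 1, 3, 4 (3×F).
Other groups present: 1 ether.
Halogen count: 3.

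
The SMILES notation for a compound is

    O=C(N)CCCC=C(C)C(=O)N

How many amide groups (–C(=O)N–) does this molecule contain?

2

The amide motif appears at heavy-atom positions 2, 10 in the SMILES.
Other groups present: 1 alkene.
Amide count: 2.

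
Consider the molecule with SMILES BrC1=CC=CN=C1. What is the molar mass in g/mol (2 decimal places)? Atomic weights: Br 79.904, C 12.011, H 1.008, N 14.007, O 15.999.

158.00 g/mol

First, the molecular formula is C5H4BrN (counting implicit H from valence).
  Br: 1 × 79.904 = 79.904
  C: 5 × 12.011 = 60.055
  H: 4 × 1.008 = 4.032
  N: 1 × 14.007 = 14.007
Sum: 1×79.904 + 5×12.011 + 4×1.008 + 1×14.007 = 157.998 → 158.00 g/mol.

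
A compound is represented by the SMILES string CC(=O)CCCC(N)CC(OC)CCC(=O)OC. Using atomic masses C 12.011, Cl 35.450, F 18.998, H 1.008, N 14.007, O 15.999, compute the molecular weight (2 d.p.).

First, the molecular formula is C13H25NO4 (counting implicit H from valence).
  C: 13 × 12.011 = 156.143
  H: 25 × 1.008 = 25.200
  N: 1 × 14.007 = 14.007
  O: 4 × 15.999 = 63.996
Sum: 13×12.011 + 25×1.008 + 1×14.007 + 4×15.999 = 259.346 → 259.35 g/mol.

259.35 g/mol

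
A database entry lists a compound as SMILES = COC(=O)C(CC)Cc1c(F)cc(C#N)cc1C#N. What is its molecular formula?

Walk through each heavy atom and fill implicit hydrogens from standard valence (C 4, N 3, O 2, S 2, halogen 1); for lowercase aromatic atoms, an aromatic c carries 1 H when it has two neighbours and 0 H with three, and aromatic n carries 0 H:
  atom 1: C, bond orders sum to 1 (valence 4) → 3 H
  atom 2: O, bond orders sum to 2 (valence 2) → 0 H
  atom 3: C, bond orders sum to 4 (valence 4) → 0 H
  atom 4: O, bond orders sum to 2 (valence 2) → 0 H
  atom 5: C, bond orders sum to 3 (valence 4) → 1 H
  atom 6: C, bond orders sum to 2 (valence 4) → 2 H
  atom 7: C, bond orders sum to 1 (valence 4) → 3 H
  atom 8: C, bond orders sum to 2 (valence 4) → 2 H
  atom 9: aromatic c, 3 neighbours → 0 H
  atom 10: aromatic c, 3 neighbours → 0 H
  atom 11: F (halogen, monovalent) → 0 H
  atom 12: aromatic c, 2 neighbours → 1 H
  atom 13: aromatic c, 3 neighbours → 0 H
  atom 14: C, bond orders sum to 4 (valence 4) → 0 H
  atom 15: N, bond orders sum to 3 (valence 3) → 0 H
  atom 16: aromatic c, 2 neighbours → 1 H
  atom 17: aromatic c, 3 neighbours → 0 H
  atom 18: C, bond orders sum to 4 (valence 4) → 0 H
  atom 19: N, bond orders sum to 3 (valence 3) → 0 H
Totals → C:14, H:13, F:1, N:2, O:2.
In Hill order: C14H13FN2O2.

C14H13FN2O2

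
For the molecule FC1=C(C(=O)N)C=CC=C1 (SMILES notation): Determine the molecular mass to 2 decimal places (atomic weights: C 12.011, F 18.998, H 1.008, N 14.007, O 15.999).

139.13 g/mol

First, the molecular formula is C7H6FNO (counting implicit H from valence).
  C: 7 × 12.011 = 84.077
  F: 1 × 18.998 = 18.998
  H: 6 × 1.008 = 6.048
  N: 1 × 14.007 = 14.007
  O: 1 × 15.999 = 15.999
Sum: 7×12.011 + 1×18.998 + 6×1.008 + 1×14.007 + 1×15.999 = 139.129 → 139.13 g/mol.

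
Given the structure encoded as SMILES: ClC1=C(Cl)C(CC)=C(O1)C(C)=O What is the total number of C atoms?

Count every carbon token in the SMILES (each C, including those in ring-closure positions and inside branches).
Carbon count: 8.

8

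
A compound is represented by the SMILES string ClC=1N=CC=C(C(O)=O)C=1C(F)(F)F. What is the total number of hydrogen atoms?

Walk through each heavy atom and fill implicit hydrogens from standard valence (C 4, N 3, O 2, S 2, halogen 1):
  atom 1: Cl (halogen, monovalent) → 0 H
  atom 2: C, bond orders sum to 4 (valence 4) → 0 H
  atom 3: N, bond orders sum to 3 (valence 3) → 0 H
  atom 4: C, bond orders sum to 3 (valence 4) → 1 H
  atom 5: C, bond orders sum to 3 (valence 4) → 1 H
  atom 6: C, bond orders sum to 4 (valence 4) → 0 H
  atom 7: C, bond orders sum to 4 (valence 4) → 0 H
  atom 8: O, bond orders sum to 1 (valence 2) → 1 H
  atom 9: O, bond orders sum to 2 (valence 2) → 0 H
  atom 10: C, bond orders sum to 4 (valence 4) → 0 H
  atom 11: C, bond orders sum to 4 (valence 4) → 0 H
  atom 12: F (halogen, monovalent) → 0 H
  atom 13: F (halogen, monovalent) → 0 H
  atom 14: F (halogen, monovalent) → 0 H
Total hydrogens: 3.

3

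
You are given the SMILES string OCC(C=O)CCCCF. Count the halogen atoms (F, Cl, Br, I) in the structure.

1

Halogen atoms appear at heavy-atom position 10 (1×F).
Other groups present: 1 aldehyde, 1 hydroxyl.
Halogen count: 1.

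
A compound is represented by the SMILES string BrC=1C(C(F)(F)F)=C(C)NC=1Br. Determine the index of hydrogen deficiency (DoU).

3

Degree of unsaturation = (number of rings) + (number of π bonds).
Ring closures in the SMILES: 1.
π bonds: 2 double bonds (each 1 DoU) → 2 DoU from unsaturation.
Total DoU = 1 + 2 = 3.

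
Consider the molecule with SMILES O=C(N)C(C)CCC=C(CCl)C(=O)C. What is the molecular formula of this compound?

C10H16ClNO2

Walk through each heavy atom and fill implicit hydrogens from standard valence (C 4, N 3, O 2, S 2, halogen 1):
  atom 1: O, bond orders sum to 2 (valence 2) → 0 H
  atom 2: C, bond orders sum to 4 (valence 4) → 0 H
  atom 3: N, bond orders sum to 1 (valence 3) → 2 H
  atom 4: C, bond orders sum to 3 (valence 4) → 1 H
  atom 5: C, bond orders sum to 1 (valence 4) → 3 H
  atom 6: C, bond orders sum to 2 (valence 4) → 2 H
  atom 7: C, bond orders sum to 2 (valence 4) → 2 H
  atom 8: C, bond orders sum to 3 (valence 4) → 1 H
  atom 9: C, bond orders sum to 4 (valence 4) → 0 H
  atom 10: C, bond orders sum to 2 (valence 4) → 2 H
  atom 11: Cl (halogen, monovalent) → 0 H
  atom 12: C, bond orders sum to 4 (valence 4) → 0 H
  atom 13: O, bond orders sum to 2 (valence 2) → 0 H
  atom 14: C, bond orders sum to 1 (valence 4) → 3 H
Totals → C:10, H:16, Cl:1, N:1, O:2.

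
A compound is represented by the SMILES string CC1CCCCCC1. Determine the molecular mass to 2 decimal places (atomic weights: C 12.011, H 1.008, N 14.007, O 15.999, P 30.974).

First, the molecular formula is C8H16 (counting implicit H from valence).
  C: 8 × 12.011 = 96.088
  H: 16 × 1.008 = 16.128
Sum: 8×12.011 + 16×1.008 = 112.216 → 112.22 g/mol.

112.22 g/mol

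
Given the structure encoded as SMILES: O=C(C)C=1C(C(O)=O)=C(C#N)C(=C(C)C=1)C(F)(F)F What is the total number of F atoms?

3

Scan the SMILES for F atoms (remember two-letter symbols like Cl and Br are single atoms).
Fluorine count: 3.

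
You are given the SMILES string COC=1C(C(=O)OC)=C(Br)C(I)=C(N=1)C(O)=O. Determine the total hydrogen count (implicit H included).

7

Walk through each heavy atom and fill implicit hydrogens from standard valence (C 4, N 3, O 2, S 2, halogen 1):
  atom 1: C, bond orders sum to 1 (valence 4) → 3 H
  atom 2: O, bond orders sum to 2 (valence 2) → 0 H
  atom 3: C, bond orders sum to 4 (valence 4) → 0 H
  atom 4: C, bond orders sum to 4 (valence 4) → 0 H
  atom 5: C, bond orders sum to 4 (valence 4) → 0 H
  atom 6: O, bond orders sum to 2 (valence 2) → 0 H
  atom 7: O, bond orders sum to 2 (valence 2) → 0 H
  atom 8: C, bond orders sum to 1 (valence 4) → 3 H
  atom 9: C, bond orders sum to 4 (valence 4) → 0 H
  atom 10: Br (halogen, monovalent) → 0 H
  atom 11: C, bond orders sum to 4 (valence 4) → 0 H
  atom 12: I (halogen, monovalent) → 0 H
  atom 13: C, bond orders sum to 4 (valence 4) → 0 H
  atom 14: N, bond orders sum to 3 (valence 3) → 0 H
  atom 15: C, bond orders sum to 4 (valence 4) → 0 H
  atom 16: O, bond orders sum to 1 (valence 2) → 1 H
  atom 17: O, bond orders sum to 2 (valence 2) → 0 H
Total hydrogens: 7.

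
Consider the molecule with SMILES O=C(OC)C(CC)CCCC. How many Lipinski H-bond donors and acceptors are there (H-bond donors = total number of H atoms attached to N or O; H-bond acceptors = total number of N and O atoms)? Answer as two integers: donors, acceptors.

Donors: find every N or O and count the H atoms it carries.
  atom 1 (O): bond orders sum to 2 → 0 H
  atom 3 (O): bond orders sum to 2 → 0 H
Lipinski HBD = 0.
Acceptors: N atoms = 0, O atoms = 2 → HBA = 2.

0, 2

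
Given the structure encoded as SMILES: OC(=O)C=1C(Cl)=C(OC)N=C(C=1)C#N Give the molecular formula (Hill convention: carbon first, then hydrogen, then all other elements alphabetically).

Walk through each heavy atom and fill implicit hydrogens from standard valence (C 4, N 3, O 2, S 2, halogen 1):
  atom 1: O, bond orders sum to 1 (valence 2) → 1 H
  atom 2: C, bond orders sum to 4 (valence 4) → 0 H
  atom 3: O, bond orders sum to 2 (valence 2) → 0 H
  atom 4: C, bond orders sum to 4 (valence 4) → 0 H
  atom 5: C, bond orders sum to 4 (valence 4) → 0 H
  atom 6: Cl (halogen, monovalent) → 0 H
  atom 7: C, bond orders sum to 4 (valence 4) → 0 H
  atom 8: O, bond orders sum to 2 (valence 2) → 0 H
  atom 9: C, bond orders sum to 1 (valence 4) → 3 H
  atom 10: N, bond orders sum to 3 (valence 3) → 0 H
  atom 11: C, bond orders sum to 4 (valence 4) → 0 H
  atom 12: C, bond orders sum to 3 (valence 4) → 1 H
  atom 13: C, bond orders sum to 4 (valence 4) → 0 H
  atom 14: N, bond orders sum to 3 (valence 3) → 0 H
Totals → C:8, H:5, Cl:1, N:2, O:3.

C8H5ClN2O3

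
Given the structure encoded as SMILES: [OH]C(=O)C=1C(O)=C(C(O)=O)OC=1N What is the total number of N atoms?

1

Scan the SMILES for N atoms (remember two-letter symbols like Cl and Br are single atoms).
Nitrogen count: 1.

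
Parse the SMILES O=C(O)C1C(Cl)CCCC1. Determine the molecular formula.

Walk through each heavy atom and fill implicit hydrogens from standard valence (C 4, N 3, O 2, S 2, halogen 1):
  atom 1: O, bond orders sum to 2 (valence 2) → 0 H
  atom 2: C, bond orders sum to 4 (valence 4) → 0 H
  atom 3: O, bond orders sum to 1 (valence 2) → 1 H
  atom 4: C, bond orders sum to 3 (valence 4) → 1 H
  atom 5: C, bond orders sum to 3 (valence 4) → 1 H
  atom 6: Cl (halogen, monovalent) → 0 H
  atom 7: C, bond orders sum to 2 (valence 4) → 2 H
  atom 8: C, bond orders sum to 2 (valence 4) → 2 H
  atom 9: C, bond orders sum to 2 (valence 4) → 2 H
  atom 10: C, bond orders sum to 2 (valence 4) → 2 H
Totals → C:7, H:11, Cl:1, O:2.

C7H11ClO2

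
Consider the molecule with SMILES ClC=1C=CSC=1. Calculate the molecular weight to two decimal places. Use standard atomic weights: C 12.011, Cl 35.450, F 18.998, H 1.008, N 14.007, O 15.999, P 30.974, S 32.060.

First, the molecular formula is C4H3ClS (counting implicit H from valence).
  C: 4 × 12.011 = 48.044
  Cl: 1 × 35.450 = 35.450
  H: 3 × 1.008 = 3.024
  S: 1 × 32.060 = 32.060
Sum: 4×12.011 + 1×35.450 + 3×1.008 + 1×32.060 = 118.578 → 118.58 g/mol.

118.58 g/mol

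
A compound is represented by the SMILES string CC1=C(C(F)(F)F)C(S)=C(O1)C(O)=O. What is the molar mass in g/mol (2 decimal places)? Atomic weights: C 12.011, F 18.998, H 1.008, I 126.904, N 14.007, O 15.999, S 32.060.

First, the molecular formula is C7H5F3O3S (counting implicit H from valence).
  C: 7 × 12.011 = 84.077
  F: 3 × 18.998 = 56.994
  H: 5 × 1.008 = 5.040
  O: 3 × 15.999 = 47.997
  S: 1 × 32.060 = 32.060
Sum: 7×12.011 + 3×18.998 + 5×1.008 + 3×15.999 + 1×32.060 = 226.168 → 226.17 g/mol.

226.17 g/mol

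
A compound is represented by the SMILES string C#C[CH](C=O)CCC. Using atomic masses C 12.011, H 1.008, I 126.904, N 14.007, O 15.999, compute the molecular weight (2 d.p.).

110.16 g/mol

First, the molecular formula is C7H10O (counting implicit H from valence).
  C: 7 × 12.011 = 84.077
  H: 10 × 1.008 = 10.080
  O: 1 × 15.999 = 15.999
Sum: 7×12.011 + 10×1.008 + 1×15.999 = 110.156 → 110.16 g/mol.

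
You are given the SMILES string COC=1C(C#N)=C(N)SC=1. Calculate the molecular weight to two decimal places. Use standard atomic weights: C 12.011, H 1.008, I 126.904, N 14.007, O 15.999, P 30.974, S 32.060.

First, the molecular formula is C6H6N2OS (counting implicit H from valence).
  C: 6 × 12.011 = 72.066
  H: 6 × 1.008 = 6.048
  N: 2 × 14.007 = 28.014
  O: 1 × 15.999 = 15.999
  S: 1 × 32.060 = 32.060
Sum: 6×12.011 + 6×1.008 + 2×14.007 + 1×15.999 + 1×32.060 = 154.187 → 154.19 g/mol.

154.19 g/mol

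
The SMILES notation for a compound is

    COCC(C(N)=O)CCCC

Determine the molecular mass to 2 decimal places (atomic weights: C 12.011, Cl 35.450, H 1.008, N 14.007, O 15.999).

159.23 g/mol

First, the molecular formula is C8H17NO2 (counting implicit H from valence).
  C: 8 × 12.011 = 96.088
  H: 17 × 1.008 = 17.136
  N: 1 × 14.007 = 14.007
  O: 2 × 15.999 = 31.998
Sum: 8×12.011 + 17×1.008 + 1×14.007 + 2×15.999 = 159.229 → 159.23 g/mol.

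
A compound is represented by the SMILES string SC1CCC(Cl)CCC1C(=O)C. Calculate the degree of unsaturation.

2

Molecular formula: C9H15ClOS.
DoU = (2C + 2 + N − H − X) / 2, where X is the halogen count and O/S are ignored.
    = (2·9 + 2 + 0 − 15 − 1) / 2 = 4 / 2 = 2.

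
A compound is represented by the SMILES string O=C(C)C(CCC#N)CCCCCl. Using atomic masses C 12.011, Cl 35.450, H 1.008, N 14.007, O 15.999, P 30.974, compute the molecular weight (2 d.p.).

201.69 g/mol

First, the molecular formula is C10H16ClNO (counting implicit H from valence).
  C: 10 × 12.011 = 120.110
  Cl: 1 × 35.450 = 35.450
  H: 16 × 1.008 = 16.128
  N: 1 × 14.007 = 14.007
  O: 1 × 15.999 = 15.999
Sum: 10×12.011 + 1×35.450 + 16×1.008 + 1×14.007 + 1×15.999 = 201.694 → 201.69 g/mol.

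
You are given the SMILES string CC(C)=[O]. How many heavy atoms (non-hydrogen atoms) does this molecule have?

4

Every atom symbol written in the SMILES (organic subset) is one heavy atom; implicit H are not written.
Heavy atoms by element → C:3, O:1.
Total: 4.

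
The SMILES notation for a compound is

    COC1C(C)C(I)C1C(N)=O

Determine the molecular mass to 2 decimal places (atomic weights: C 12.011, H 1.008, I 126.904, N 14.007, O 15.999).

First, the molecular formula is C7H12INO2 (counting implicit H from valence).
  C: 7 × 12.011 = 84.077
  H: 12 × 1.008 = 12.096
  I: 1 × 126.904 = 126.904
  N: 1 × 14.007 = 14.007
  O: 2 × 15.999 = 31.998
Sum: 7×12.011 + 12×1.008 + 1×126.904 + 1×14.007 + 2×15.999 = 269.082 → 269.08 g/mol.

269.08 g/mol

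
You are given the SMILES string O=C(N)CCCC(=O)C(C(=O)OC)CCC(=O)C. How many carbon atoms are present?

12

Count every carbon token in the SMILES (each C, including those in ring-closure positions and inside branches).
Carbon count: 12.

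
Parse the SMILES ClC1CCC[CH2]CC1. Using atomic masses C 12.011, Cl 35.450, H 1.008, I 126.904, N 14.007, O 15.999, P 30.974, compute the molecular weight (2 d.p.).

132.63 g/mol

First, the molecular formula is C7H13Cl (counting implicit H from valence).
  C: 7 × 12.011 = 84.077
  Cl: 1 × 35.450 = 35.450
  H: 13 × 1.008 = 13.104
Sum: 7×12.011 + 1×35.450 + 13×1.008 = 132.631 → 132.63 g/mol.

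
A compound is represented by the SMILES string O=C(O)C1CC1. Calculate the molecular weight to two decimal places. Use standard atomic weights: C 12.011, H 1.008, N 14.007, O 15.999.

86.09 g/mol

First, the molecular formula is C4H6O2 (counting implicit H from valence).
  C: 4 × 12.011 = 48.044
  H: 6 × 1.008 = 6.048
  O: 2 × 15.999 = 31.998
Sum: 4×12.011 + 6×1.008 + 2×15.999 = 86.090 → 86.09 g/mol.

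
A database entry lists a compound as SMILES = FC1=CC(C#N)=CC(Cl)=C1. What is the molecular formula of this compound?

C7H3ClFN

Walk through each heavy atom and fill implicit hydrogens from standard valence (C 4, N 3, O 2, S 2, halogen 1):
  atom 1: F (halogen, monovalent) → 0 H
  atom 2: C, bond orders sum to 4 (valence 4) → 0 H
  atom 3: C, bond orders sum to 3 (valence 4) → 1 H
  atom 4: C, bond orders sum to 4 (valence 4) → 0 H
  atom 5: C, bond orders sum to 4 (valence 4) → 0 H
  atom 6: N, bond orders sum to 3 (valence 3) → 0 H
  atom 7: C, bond orders sum to 3 (valence 4) → 1 H
  atom 8: C, bond orders sum to 4 (valence 4) → 0 H
  atom 9: Cl (halogen, monovalent) → 0 H
  atom 10: C, bond orders sum to 3 (valence 4) → 1 H
Totals → C:7, H:3, Cl:1, F:1, N:1.
In Hill order: C7H3ClFN.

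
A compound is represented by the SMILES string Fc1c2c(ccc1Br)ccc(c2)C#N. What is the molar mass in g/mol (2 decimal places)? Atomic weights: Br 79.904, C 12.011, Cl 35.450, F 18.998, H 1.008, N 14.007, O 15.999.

First, the molecular formula is C11H5BrFN (counting implicit H from valence).
  Br: 1 × 79.904 = 79.904
  C: 11 × 12.011 = 132.121
  F: 1 × 18.998 = 18.998
  H: 5 × 1.008 = 5.040
  N: 1 × 14.007 = 14.007
Sum: 1×79.904 + 11×12.011 + 1×18.998 + 5×1.008 + 1×14.007 = 250.070 → 250.07 g/mol.

250.07 g/mol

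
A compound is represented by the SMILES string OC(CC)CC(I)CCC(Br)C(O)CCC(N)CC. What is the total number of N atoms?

Scan the SMILES for N atoms (remember two-letter symbols like Cl and Br are single atoms).
Nitrogen count: 1.

1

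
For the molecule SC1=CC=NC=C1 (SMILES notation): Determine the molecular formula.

C5H5NS

Walk through each heavy atom and fill implicit hydrogens from standard valence (C 4, N 3, O 2, S 2, halogen 1):
  atom 1: S, bond orders sum to 1 (valence 2) → 1 H
  atom 2: C, bond orders sum to 4 (valence 4) → 0 H
  atom 3: C, bond orders sum to 3 (valence 4) → 1 H
  atom 4: C, bond orders sum to 3 (valence 4) → 1 H
  atom 5: N, bond orders sum to 3 (valence 3) → 0 H
  atom 6: C, bond orders sum to 3 (valence 4) → 1 H
  atom 7: C, bond orders sum to 3 (valence 4) → 1 H
Totals → C:5, H:5, N:1, S:1.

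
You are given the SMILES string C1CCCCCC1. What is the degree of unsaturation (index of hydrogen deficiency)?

Molecular formula: C7H14.
DoU = (2C + 2 + N − H − X) / 2, where X is the halogen count and O/S are ignored.
    = (2·7 + 2 + 0 − 14 − 0) / 2 = 2 / 2 = 1.

1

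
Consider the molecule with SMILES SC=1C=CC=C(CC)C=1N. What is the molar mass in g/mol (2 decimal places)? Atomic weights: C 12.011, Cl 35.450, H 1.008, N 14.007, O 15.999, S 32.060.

153.24 g/mol

First, the molecular formula is C8H11NS (counting implicit H from valence).
  C: 8 × 12.011 = 96.088
  H: 11 × 1.008 = 11.088
  N: 1 × 14.007 = 14.007
  S: 1 × 32.060 = 32.060
Sum: 8×12.011 + 11×1.008 + 1×14.007 + 1×32.060 = 153.243 → 153.24 g/mol.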